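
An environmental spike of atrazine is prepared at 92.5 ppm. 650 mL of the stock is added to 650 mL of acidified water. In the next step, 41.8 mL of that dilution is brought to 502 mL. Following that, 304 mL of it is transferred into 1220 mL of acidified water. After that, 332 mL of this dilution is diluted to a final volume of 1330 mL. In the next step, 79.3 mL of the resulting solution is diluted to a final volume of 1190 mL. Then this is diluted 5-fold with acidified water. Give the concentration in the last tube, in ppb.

2.56 ppb

Overall dilution factor = 2 × 12.01 × 5.013 × 4.006 × 15.01 × 5 = 3.62 × 10⁴.
92.5 ppm / 3.62 × 10⁴ = 2.56 × 10⁻³ ppm = 2.56 ppb.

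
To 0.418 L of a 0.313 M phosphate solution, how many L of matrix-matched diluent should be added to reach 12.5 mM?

10.0 L

12.5 mM = 0.0125 M.
V₂ = C₁V₁/C₂ = 0.313 × 0.418 / 0.0125 = 10.5 L.
Diluent to add = V₂ − V₁ = 10.5 − 0.418 = 10.0 L.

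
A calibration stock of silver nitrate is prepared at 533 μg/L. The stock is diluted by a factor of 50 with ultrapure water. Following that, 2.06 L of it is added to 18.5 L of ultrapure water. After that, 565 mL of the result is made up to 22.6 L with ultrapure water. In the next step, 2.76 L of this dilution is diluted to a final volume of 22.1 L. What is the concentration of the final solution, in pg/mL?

3.33 pg/mL

Overall dilution factor = 50 × 9.981 × 40 × 8.007 = 1.60 × 10⁵.
533 μg/L / 1.60 × 10⁵ = 3.33 × 10⁻³ μg/L = 3.33 pg/mL.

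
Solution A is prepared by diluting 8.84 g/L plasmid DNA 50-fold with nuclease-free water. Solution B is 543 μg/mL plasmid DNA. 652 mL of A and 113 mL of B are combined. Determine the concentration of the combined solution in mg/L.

231 mg/L

C_A = 8.84 g/L / 50 = 0.177 g/L.
C_B = 543 μg/mL = 0.543 g/L.
C_mix = (C_A·V_A + C_B·V_B)/(V_A + V_B) = (0.177×652 + 0.543×113) / 765.0 = 0.231 g/L = 231 mg/L.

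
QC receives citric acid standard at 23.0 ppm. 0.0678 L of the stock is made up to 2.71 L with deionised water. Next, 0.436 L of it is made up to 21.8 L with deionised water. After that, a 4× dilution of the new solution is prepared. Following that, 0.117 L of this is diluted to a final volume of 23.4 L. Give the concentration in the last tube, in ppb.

Overall dilution factor = 39.97 × 50 × 4 × 200 = 1.60 × 10⁶.
23.0 ppm / 1.60 × 10⁶ = 1.44 × 10⁻⁵ ppm = 0.0144 ppb.

0.0144 ppb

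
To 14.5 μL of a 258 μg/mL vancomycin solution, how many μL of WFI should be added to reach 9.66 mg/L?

373 μL

9.66 mg/L = 9.66 μg/mL.
V₂ = C₁V₁/C₂ = 258 × 14.5 / 9.66 = 387 μL.
Diluent to add = V₂ − V₁ = 387 − 14.5 = 373 μL.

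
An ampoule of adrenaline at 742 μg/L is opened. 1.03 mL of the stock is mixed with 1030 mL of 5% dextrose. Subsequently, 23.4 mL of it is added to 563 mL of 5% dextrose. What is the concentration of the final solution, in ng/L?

29.6 ng/L

Overall dilution factor = 1001 × 25.06 = 2.51 × 10⁴.
742 μg/L / 2.51 × 10⁴ = 0.0296 μg/L = 29.6 ng/L.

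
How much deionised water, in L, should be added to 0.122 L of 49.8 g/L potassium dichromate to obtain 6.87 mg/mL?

0.762 L

6.87 mg/mL = 6.87 g/L.
V₂ = C₁V₁/C₂ = 49.8 × 0.122 / 6.87 = 0.884 L.
Diluent to add = V₂ − V₁ = 0.884 − 0.122 = 0.762 L.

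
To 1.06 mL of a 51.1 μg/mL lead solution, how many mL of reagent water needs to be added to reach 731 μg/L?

73.0 mL

731 μg/L = 0.731 μg/mL.
V₂ = C₁V₁/C₂ = 51.1 × 1.06 / 0.731 = 74.1 mL.
Diluent to add = V₂ − V₁ = 74.1 − 1.06 = 73.0 mL.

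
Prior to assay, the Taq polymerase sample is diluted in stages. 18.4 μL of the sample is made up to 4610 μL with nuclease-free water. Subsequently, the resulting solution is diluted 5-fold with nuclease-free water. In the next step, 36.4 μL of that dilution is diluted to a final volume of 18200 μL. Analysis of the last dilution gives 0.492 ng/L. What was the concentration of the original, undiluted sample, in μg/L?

308 μg/L

Overall dilution factor = 250.5 × 5 × 500 = 6.26 × 10⁵.
Original = 0.492 ng/L × 6.26 × 10⁵ = 3.08 × 10⁵ ng/L = 308 μg/L.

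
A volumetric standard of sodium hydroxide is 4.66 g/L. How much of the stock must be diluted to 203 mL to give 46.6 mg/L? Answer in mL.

46.6 mg/L = 0.0466 g/L.
V₁ = C₂V₂/C₁ = 0.0466 × 203 / 4.66 = 2.03 mL.

2.03 mL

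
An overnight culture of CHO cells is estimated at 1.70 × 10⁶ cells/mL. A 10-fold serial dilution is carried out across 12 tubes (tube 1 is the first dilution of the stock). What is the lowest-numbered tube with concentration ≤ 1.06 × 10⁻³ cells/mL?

tube 10

Tube n has concentration 1.70 × 10⁶ cells/mL / 10ⁿ.
Need 10ⁿ ≥ 1.70 × 10⁶ cells/mL / 1.06 × 10⁻³ cells/mL = 1.60 × 10⁹, so n ≥ 9.21.
First such tube: n = 10.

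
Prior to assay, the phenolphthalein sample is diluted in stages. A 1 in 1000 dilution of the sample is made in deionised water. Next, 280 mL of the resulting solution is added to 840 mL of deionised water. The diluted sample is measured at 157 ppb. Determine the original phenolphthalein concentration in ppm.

Overall dilution factor = 1000 × 4 = 4000.
Original = 157 ppb × 4000 = 6.28 × 10⁵ ppb = 628 ppm.

628 ppm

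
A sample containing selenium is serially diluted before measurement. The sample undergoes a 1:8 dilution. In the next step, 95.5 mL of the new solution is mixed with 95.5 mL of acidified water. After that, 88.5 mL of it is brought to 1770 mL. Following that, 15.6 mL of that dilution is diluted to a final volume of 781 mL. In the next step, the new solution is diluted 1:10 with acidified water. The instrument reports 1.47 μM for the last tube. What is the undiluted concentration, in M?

Overall dilution factor = 8 × 2 × 20 × 50.06 × 10 = 1.60 × 10⁵.
Original = 1.47 μM × 1.60 × 10⁵ = 2.36 × 10⁵ μM = 0.236 M.

0.236 M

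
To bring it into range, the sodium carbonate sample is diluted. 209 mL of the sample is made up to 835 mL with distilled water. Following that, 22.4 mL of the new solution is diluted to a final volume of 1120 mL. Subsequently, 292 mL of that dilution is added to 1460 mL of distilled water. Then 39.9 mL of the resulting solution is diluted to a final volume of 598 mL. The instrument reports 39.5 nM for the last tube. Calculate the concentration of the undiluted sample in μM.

710 μM

Overall dilution factor = 3.995 × 50 × 6 × 14.99 = 1.80 × 10⁴.
Original = 39.5 nM × 1.80 × 10⁴ = 7.10 × 10⁵ nM = 710 μM.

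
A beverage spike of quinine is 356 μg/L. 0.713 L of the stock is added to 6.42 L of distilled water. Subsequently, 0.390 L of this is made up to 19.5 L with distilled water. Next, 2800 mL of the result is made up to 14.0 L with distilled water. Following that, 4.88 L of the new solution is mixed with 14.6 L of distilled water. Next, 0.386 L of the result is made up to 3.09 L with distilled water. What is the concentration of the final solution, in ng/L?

4.45 ng/L

Overall dilution factor = 10.00 × 50 × 5 × 3.992 × 8.005 = 7.99 × 10⁴.
356 μg/L / 7.99 × 10⁴ = 4.45 × 10⁻³ μg/L = 4.45 ng/L.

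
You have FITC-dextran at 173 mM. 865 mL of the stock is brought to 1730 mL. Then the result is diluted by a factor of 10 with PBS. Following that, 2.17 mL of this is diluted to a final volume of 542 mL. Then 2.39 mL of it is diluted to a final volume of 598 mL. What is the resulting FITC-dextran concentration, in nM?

Overall dilution factor = 2 × 10 × 249.8 × 250.2 = 1.25 × 10⁶.
173 mM / 1.25 × 10⁶ = 1.38 × 10⁻⁴ mM = 138 nM.

138 nM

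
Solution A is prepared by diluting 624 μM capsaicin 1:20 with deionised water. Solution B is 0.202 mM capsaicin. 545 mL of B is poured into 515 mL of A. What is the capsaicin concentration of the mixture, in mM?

0.119 mM

C_A = 624 μM / 20 = 31.2 μM.
C_B = 0.202 mM = 202 μM.
C_mix = (C_A·V_A + C_B·V_B)/(V_A + V_B) = (31.2×515 + 202×545) / 1060 = 119 μM = 0.119 mM.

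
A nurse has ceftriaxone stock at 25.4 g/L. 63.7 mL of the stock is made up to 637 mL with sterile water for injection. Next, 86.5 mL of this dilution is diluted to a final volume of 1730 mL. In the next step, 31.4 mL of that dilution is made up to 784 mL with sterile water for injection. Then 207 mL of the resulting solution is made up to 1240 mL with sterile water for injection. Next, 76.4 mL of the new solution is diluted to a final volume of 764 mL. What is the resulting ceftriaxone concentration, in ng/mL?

84.9 ng/mL

Overall dilution factor = 10 × 20 × 24.97 × 5.990 × 10 = 2.99 × 10⁵.
25.4 g/L / 2.99 × 10⁵ = 8.49 × 10⁻⁵ g/L = 84.9 ng/mL.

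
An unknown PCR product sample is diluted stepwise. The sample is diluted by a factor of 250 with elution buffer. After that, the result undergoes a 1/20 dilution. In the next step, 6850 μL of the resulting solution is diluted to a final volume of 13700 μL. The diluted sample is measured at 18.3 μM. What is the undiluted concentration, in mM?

183 mM

Overall dilution factor = 250 × 20 × 2 = 1.00 × 10⁴.
Original = 18.3 μM × 1.00 × 10⁴ = 1.83 × 10⁵ μM = 183 mM.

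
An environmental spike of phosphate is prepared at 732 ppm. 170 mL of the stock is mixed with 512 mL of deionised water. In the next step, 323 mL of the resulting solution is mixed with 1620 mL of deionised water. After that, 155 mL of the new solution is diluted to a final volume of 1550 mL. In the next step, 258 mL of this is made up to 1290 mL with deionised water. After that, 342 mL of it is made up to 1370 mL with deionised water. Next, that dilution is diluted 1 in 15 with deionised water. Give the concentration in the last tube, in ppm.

Overall dilution factor = 4.012 × 6.015 × 10 × 5 × 4.006 × 15 = 7.25 × 10⁴.
732 ppm / 7.25 × 10⁴ = 0.0101 ppm.

0.0101 ppm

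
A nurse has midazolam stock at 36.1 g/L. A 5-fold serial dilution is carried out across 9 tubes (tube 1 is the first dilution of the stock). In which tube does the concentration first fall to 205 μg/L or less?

Tube n has concentration 36.1 g/L / 5ⁿ.
Need 5ⁿ ≥ 36.1 g/L / 205 μg/L = 1.76 × 10⁵, so n ≥ 7.50.
First such tube: n = 8.

tube 8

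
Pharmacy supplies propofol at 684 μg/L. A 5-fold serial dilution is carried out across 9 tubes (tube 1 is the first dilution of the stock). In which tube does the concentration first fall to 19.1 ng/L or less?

Tube n has concentration 684 μg/L / 5ⁿ.
Need 5ⁿ ≥ 684 μg/L / 19.1 ng/L = 3.58 × 10⁴, so n ≥ 6.52.
First such tube: n = 7.

tube 7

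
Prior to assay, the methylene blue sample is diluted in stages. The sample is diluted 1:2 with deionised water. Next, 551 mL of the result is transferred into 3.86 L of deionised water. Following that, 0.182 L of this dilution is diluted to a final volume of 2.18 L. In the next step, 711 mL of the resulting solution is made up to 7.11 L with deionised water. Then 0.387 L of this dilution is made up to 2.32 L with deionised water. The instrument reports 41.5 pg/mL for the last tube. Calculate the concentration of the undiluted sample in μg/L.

477 μg/L

Overall dilution factor = 2 × 8.005 × 11.98 × 10 × 5.995 = 1.15 × 10⁴.
Original = 41.5 pg/mL × 1.15 × 10⁴ = 4.77 × 10⁵ pg/mL = 477 μg/L.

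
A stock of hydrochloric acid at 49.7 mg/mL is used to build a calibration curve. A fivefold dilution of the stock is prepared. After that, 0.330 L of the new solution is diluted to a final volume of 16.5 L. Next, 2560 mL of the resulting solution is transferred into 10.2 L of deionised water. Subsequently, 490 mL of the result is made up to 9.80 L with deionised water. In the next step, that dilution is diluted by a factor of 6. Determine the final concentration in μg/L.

332 μg/L

Overall dilution factor = 5 × 50 × 4.984 × 20 × 6 = 1.50 × 10⁵.
49.7 mg/mL / 1.50 × 10⁵ = 3.32 × 10⁻⁴ mg/mL = 332 μg/L.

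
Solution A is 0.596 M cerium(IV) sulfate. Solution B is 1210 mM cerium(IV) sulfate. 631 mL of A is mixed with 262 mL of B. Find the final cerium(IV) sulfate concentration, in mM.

C_B = 1210 mM = 1.21 M.
C_mix = (C_A·V_A + C_B·V_B)/(V_A + V_B) = (0.596×631 + 1.21×262) / 893.0 = 0.776 M = 776 mM.

776 mM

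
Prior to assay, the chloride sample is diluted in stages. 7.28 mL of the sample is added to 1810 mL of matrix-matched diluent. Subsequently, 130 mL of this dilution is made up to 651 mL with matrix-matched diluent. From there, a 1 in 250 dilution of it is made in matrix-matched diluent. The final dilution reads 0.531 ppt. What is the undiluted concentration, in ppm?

Overall dilution factor = 249.6 × 5.008 × 250 = 3.13 × 10⁵.
Original = 0.531 ppt × 3.13 × 10⁵ = 1.66 × 10⁵ ppt = 0.166 ppm.

0.166 ppm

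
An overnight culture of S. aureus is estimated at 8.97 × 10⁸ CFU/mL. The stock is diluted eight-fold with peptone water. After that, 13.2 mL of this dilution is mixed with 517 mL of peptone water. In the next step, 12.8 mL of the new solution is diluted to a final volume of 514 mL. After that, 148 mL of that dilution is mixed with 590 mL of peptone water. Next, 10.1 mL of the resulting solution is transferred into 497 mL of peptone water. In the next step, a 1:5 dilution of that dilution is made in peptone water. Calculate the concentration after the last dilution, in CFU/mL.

55.5 CFU/mL

Overall dilution factor = 8 × 40.17 × 40.16 × 4.986 × 50.21 × 5 = 1.62 × 10⁷.
8.97 × 10⁸ CFU/mL / 1.62 × 10⁷ = 55.5 CFU/mL.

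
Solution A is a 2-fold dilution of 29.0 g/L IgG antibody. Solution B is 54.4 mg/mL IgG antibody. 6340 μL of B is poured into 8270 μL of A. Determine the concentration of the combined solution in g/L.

31.8 g/L

C_A = 29.0 g/L / 2 = 14.5 g/L.
C_B = 54.4 mg/mL = 54.4 g/L.
C_mix = (C_A·V_A + C_B·V_B)/(V_A + V_B) = (14.5×8270 + 54.4×6340) / 14610 = 31.8 g/L.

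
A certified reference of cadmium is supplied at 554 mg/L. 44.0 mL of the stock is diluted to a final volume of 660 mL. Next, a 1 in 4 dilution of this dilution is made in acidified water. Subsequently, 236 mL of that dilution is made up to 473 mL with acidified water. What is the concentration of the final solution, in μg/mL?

4.61 μg/mL

Overall dilution factor = 15 × 4 × 2.004 = 120.
554 mg/L / 120 = 4.61 mg/L = 4.61 μg/mL.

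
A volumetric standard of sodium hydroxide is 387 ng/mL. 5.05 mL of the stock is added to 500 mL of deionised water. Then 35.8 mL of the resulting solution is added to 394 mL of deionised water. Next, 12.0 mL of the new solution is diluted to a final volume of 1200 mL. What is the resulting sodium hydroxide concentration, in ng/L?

Overall dilution factor = 100.0 × 12.01 × 100 = 1.20 × 10⁵.
387 ng/mL / 1.20 × 10⁵ = 3.22 × 10⁻³ ng/mL = 3.22 ng/L.

3.22 ng/L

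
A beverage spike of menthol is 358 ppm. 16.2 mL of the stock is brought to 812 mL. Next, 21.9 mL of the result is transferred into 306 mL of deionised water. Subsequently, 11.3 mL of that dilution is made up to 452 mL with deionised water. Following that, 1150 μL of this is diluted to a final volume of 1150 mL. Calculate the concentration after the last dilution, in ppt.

Overall dilution factor = 50.12 × 14.97 × 40 × 1000 = 3.00 × 10⁷.
358 ppm / 3.00 × 10⁷ = 1.19 × 10⁻⁵ ppm = 11.9 ppt.

11.9 ppt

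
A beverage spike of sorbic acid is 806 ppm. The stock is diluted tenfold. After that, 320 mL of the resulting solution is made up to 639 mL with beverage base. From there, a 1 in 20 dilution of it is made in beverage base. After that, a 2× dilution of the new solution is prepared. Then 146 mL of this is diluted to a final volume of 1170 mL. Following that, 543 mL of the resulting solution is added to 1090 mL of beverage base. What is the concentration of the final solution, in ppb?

Overall dilution factor = 10 × 1.997 × 20 × 2 × 8.014 × 3.007 = 1.92 × 10⁴.
806 ppm / 1.92 × 10⁴ = 0.0419 ppm = 41.9 ppb.

41.9 ppb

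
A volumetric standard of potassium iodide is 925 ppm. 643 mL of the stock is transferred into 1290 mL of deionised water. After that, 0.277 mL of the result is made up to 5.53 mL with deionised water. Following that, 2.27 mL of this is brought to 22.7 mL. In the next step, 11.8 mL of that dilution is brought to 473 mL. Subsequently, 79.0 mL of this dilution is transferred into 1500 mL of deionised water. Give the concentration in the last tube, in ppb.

1.92 ppb

Overall dilution factor = 3.006 × 19.96 × 10 × 40.08 × 19.99 = 4.81 × 10⁵.
925 ppm / 4.81 × 10⁵ = 1.92 × 10⁻³ ppm = 1.92 ppb.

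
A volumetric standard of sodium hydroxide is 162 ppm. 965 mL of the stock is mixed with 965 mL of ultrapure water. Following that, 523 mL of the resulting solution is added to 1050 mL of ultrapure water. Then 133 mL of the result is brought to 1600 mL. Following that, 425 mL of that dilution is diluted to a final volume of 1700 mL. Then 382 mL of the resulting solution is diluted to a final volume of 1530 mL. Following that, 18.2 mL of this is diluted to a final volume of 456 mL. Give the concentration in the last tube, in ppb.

5.58 ppb

Overall dilution factor = 2 × 3.008 × 12.03 × 4 × 4.005 × 25.05 = 2.90 × 10⁴.
162 ppm / 2.90 × 10⁴ = 5.58 × 10⁻³ ppm = 5.58 ppb.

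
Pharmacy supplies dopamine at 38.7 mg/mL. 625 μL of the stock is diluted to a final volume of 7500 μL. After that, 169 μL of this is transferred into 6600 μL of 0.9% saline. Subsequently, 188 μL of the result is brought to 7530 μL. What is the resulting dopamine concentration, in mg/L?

Overall dilution factor = 12 × 40.05 × 40.05 = 1.93 × 10⁴.
38.7 mg/mL / 1.93 × 10⁴ = 2.01 × 10⁻³ mg/mL = 2.01 mg/L.

2.01 mg/L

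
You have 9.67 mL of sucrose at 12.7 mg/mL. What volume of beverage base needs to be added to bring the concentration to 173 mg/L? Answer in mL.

173 mg/L = 0.173 mg/mL.
V₂ = C₁V₁/C₂ = 12.7 × 9.67 / 0.173 = 710 mL.
Diluent to add = V₂ − V₁ = 710 − 9.67 = 700 mL.

700 mL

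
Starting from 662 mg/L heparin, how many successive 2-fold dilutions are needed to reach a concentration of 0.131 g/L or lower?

3

Need 2ⁿ ≥ 5.05, so n ≥ log(5.05)/log(2) = 2.34.
Minimum whole steps: n = 3.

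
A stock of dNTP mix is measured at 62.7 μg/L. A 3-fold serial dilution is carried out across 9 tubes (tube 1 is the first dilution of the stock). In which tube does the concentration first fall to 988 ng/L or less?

Tube n has concentration 62.7 μg/L / 3ⁿ.
Need 3ⁿ ≥ 62.7 μg/L / 988 ng/L = 63.5, so n ≥ 3.78.
First such tube: n = 4.

tube 4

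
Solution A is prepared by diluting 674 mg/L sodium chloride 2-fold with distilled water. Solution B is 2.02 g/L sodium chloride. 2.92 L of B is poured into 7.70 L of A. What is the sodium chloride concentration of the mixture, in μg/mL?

C_A = 674 mg/L / 2 = 337 mg/L.
C_B = 2.02 g/L = 2020 mg/L.
C_mix = (C_A·V_A + C_B·V_B)/(V_A + V_B) = (337×7.70 + 2020×2.92) / 10.62 = 800 mg/L = 800 μg/mL.

800 μg/mL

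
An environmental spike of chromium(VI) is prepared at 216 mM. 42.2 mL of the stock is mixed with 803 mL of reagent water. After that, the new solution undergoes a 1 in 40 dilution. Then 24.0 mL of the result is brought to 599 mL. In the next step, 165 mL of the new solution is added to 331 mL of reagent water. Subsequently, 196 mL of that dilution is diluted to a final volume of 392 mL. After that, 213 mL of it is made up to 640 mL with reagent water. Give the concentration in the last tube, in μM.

0.598 μM

Overall dilution factor = 20.03 × 40 × 24.96 × 3.006 × 2 × 3.005 = 3.61 × 10⁵.
216 mM / 3.61 × 10⁵ = 5.98 × 10⁻⁴ mM = 0.598 μM.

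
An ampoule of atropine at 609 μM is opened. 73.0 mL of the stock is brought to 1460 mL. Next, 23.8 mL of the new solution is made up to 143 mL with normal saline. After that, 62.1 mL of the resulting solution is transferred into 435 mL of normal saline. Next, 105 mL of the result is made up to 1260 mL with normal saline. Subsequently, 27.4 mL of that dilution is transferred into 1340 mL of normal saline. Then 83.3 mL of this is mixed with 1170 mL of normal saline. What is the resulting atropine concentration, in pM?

70.3 pM

Overall dilution factor = 20 × 6.008 × 8.005 × 12 × 49.91 × 15.05 = 8.67 × 10⁶.
609 μM / 8.67 × 10⁶ = 7.03 × 10⁻⁵ μM = 70.3 pM.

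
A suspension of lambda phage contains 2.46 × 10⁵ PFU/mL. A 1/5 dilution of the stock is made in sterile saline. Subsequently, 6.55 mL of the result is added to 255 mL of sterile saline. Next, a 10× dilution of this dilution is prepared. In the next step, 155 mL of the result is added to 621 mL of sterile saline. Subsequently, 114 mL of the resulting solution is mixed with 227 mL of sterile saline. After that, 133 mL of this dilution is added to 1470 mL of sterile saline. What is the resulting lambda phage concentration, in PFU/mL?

0.683 PFU/mL

Overall dilution factor = 5 × 39.93 × 10 × 5.006 × 2.991 × 12.05 = 3.60 × 10⁵.
2.46 × 10⁵ PFU/mL / 3.60 × 10⁵ = 0.683 PFU/mL.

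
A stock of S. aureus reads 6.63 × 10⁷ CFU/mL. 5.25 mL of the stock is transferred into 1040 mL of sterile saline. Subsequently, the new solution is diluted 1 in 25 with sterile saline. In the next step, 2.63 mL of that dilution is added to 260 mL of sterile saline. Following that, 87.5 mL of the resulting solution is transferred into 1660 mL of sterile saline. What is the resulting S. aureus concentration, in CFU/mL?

6.68 CFU/mL

Overall dilution factor = 199.1 × 25 × 99.86 × 19.97 = 9.93 × 10⁶.
6.63 × 10⁷ CFU/mL / 9.93 × 10⁶ = 6.68 CFU/mL.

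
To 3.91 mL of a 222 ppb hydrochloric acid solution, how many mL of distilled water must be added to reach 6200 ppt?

136 mL

6200 ppt = 6.20 ppb.
V₂ = C₁V₁/C₂ = 222 × 3.91 / 6.20 = 140 mL.
Diluent to add = V₂ − V₁ = 140 − 3.91 = 136 mL.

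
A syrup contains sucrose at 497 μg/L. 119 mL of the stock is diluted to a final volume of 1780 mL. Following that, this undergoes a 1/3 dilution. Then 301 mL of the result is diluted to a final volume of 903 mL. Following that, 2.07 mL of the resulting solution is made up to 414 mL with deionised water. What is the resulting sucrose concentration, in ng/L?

Overall dilution factor = 14.96 × 3 × 3 × 200 = 2.69 × 10⁴.
497 μg/L / 2.69 × 10⁴ = 0.0185 μg/L = 18.5 ng/L.

18.5 ng/L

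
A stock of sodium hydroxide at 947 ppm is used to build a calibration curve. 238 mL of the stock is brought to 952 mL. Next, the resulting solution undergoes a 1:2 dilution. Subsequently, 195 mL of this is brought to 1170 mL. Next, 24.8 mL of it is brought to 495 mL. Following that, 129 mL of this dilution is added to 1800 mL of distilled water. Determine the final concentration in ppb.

66.1 ppb

Overall dilution factor = 4 × 2 × 6 × 19.96 × 14.95 = 1.43 × 10⁴.
947 ppm / 1.43 × 10⁴ = 0.0661 ppm = 66.1 ppb.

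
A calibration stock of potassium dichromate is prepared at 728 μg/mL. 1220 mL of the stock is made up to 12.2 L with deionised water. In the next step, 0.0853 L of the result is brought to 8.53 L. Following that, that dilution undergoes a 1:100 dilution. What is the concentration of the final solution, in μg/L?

Overall dilution factor = 10 × 100 × 100 = 1.00 × 10⁵.
728 μg/mL / 1.00 × 10⁵ = 7.28 × 10⁻³ μg/mL = 7.28 μg/L.

7.28 μg/L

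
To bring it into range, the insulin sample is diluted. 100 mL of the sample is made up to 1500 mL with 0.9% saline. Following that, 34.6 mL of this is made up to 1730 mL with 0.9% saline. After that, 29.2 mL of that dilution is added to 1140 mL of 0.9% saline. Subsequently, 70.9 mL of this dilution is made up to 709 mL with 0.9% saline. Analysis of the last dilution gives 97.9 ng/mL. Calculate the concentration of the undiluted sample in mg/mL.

Overall dilution factor = 15 × 50 × 40.04 × 10 = 3.00 × 10⁵.
Original = 97.9 ng/mL × 3.00 × 10⁵ = 2.94 × 10⁷ ng/mL = 29.4 mg/mL.

29.4 mg/mL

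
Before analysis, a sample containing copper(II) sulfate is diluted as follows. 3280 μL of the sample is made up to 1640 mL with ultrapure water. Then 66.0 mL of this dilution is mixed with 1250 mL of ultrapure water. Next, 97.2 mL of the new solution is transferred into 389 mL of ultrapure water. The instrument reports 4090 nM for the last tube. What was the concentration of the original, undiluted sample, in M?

Overall dilution factor = 500 × 19.94 × 5.002 = 4.99 × 10⁴.
Original = 4090 nM × 4.99 × 10⁴ = 2.04 × 10⁸ nM = 0.204 M.

0.204 M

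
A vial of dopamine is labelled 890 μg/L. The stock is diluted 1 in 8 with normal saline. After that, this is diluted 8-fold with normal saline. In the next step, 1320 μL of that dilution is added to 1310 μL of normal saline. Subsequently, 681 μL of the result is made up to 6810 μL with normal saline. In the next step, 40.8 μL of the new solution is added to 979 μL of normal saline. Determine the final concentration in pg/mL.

Overall dilution factor = 8 × 8 × 1.992 × 10 × 25.00 = 3.19 × 10⁴.
890 μg/L / 3.19 × 10⁴ = 0.0279 μg/L = 27.9 pg/mL.

27.9 pg/mL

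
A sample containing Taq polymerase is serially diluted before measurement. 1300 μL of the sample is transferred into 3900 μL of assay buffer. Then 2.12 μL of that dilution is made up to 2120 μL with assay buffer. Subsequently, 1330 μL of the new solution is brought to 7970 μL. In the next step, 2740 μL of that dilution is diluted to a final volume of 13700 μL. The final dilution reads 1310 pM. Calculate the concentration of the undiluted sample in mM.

0.157 mM

Overall dilution factor = 4 × 1000 × 5.992 × 5 = 1.20 × 10⁵.
Original = 1310 pM × 1.20 × 10⁵ = 1.57 × 10⁸ pM = 0.157 mM.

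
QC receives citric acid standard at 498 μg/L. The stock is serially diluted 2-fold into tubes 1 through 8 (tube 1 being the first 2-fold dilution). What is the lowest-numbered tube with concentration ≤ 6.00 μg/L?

Tube n has concentration 498 μg/L / 2ⁿ.
Need 2ⁿ ≥ 498 μg/L / 6.00 μg/L = 83.0, so n ≥ 6.38.
First such tube: n = 7.

tube 7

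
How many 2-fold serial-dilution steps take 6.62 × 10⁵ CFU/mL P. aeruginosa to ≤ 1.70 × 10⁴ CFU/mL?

Need 2ⁿ ≥ 38.9, so n ≥ log(38.9)/log(2) = 5.28.
Minimum whole steps: n = 6.

6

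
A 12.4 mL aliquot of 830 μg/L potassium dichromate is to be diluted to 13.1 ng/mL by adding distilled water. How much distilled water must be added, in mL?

13.1 ng/mL = 13.1 μg/L.
V₂ = C₁V₁/C₂ = 830 × 12.4 / 13.1 = 786 mL.
Diluent to add = V₂ − V₁ = 786 − 12.4 = 773 mL.

773 mL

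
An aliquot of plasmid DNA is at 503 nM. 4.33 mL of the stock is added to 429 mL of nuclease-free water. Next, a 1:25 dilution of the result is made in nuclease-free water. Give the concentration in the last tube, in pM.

Overall dilution factor = 100.1 × 25 = 2502.
503 nM / 2502 = 0.201 nM = 201 pM.

201 pM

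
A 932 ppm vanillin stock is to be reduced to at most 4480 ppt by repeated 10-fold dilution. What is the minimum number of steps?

6

Need 10ⁿ ≥ 2.08 × 10⁵, so n ≥ log(2.08 × 10⁵)/log(10) = 5.32.
Minimum whole steps: n = 6.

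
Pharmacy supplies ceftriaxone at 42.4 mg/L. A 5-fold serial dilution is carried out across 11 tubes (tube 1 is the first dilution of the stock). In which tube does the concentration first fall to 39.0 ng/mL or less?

tube 5

Tube n has concentration 42.4 mg/L / 5ⁿ.
Need 5ⁿ ≥ 42.4 mg/L / 39.0 ng/mL = 1087, so n ≥ 4.34.
First such tube: n = 5.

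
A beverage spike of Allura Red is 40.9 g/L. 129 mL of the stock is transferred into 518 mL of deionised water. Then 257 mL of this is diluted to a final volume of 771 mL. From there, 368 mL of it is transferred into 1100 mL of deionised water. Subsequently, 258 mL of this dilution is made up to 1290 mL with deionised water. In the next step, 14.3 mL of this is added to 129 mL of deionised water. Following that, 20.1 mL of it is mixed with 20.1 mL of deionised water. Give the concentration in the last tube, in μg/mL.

Overall dilution factor = 5.016 × 3 × 3.989 × 5 × 10.02 × 2 = 6015.
40.9 g/L / 6015 = 6.80 × 10⁻³ g/L = 6.80 μg/mL.

6.80 μg/mL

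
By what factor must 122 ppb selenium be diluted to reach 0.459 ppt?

2.66 × 10⁵

Factor = C₀/C_target = 122 ppb / 0.459 ppt = 2.66 × 10⁵.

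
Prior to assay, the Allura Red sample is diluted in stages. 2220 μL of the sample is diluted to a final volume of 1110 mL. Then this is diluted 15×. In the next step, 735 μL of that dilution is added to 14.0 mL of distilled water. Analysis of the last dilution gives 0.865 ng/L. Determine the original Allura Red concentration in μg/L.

Overall dilution factor = 500 × 15 × 20.05 = 1.50 × 10⁵.
Original = 0.865 ng/L × 1.50 × 10⁵ = 1.30 × 10⁵ ng/L = 130 μg/L.

130 μg/L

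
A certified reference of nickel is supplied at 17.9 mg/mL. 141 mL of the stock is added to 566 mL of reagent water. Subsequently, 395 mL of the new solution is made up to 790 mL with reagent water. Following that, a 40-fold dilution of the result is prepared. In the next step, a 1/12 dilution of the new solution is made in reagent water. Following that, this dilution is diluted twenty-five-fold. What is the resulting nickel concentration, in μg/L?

149 μg/L

Overall dilution factor = 5.014 × 2 × 40 × 12 × 25 = 1.20 × 10⁵.
17.9 mg/mL / 1.20 × 10⁵ = 1.49 × 10⁻⁴ mg/mL = 149 μg/L.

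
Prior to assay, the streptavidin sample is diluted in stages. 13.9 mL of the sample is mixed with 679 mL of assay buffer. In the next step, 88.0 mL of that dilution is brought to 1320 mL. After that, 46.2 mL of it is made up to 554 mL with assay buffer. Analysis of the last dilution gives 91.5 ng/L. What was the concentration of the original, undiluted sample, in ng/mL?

820 ng/mL

Overall dilution factor = 49.85 × 15 × 11.99 = 8966.
Original = 91.5 ng/L × 8966 = 8.20 × 10⁵ ng/L = 820 ng/mL.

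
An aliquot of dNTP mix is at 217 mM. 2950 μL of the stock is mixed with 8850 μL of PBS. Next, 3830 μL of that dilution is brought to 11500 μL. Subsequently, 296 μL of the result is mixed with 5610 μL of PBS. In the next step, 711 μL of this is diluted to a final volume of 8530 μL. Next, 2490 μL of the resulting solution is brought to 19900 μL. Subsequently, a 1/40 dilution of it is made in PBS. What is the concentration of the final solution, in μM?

Overall dilution factor = 4 × 3.003 × 19.95 × 12.00 × 7.992 × 40 = 9.19 × 10⁵.
217 mM / 9.19 × 10⁵ = 2.36 × 10⁻⁴ mM = 0.236 μM.

0.236 μM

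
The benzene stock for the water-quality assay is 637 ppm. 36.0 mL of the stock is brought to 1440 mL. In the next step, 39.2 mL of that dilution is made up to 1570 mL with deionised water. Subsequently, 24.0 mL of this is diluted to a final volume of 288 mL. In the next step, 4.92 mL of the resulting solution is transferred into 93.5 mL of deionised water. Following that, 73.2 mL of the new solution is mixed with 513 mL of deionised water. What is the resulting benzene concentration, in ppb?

0.207 ppb

Overall dilution factor = 40 × 40.05 × 12 × 20.00 × 8.008 = 3.08 × 10⁶.
637 ppm / 3.08 × 10⁶ = 2.07 × 10⁻⁴ ppm = 0.207 ppb.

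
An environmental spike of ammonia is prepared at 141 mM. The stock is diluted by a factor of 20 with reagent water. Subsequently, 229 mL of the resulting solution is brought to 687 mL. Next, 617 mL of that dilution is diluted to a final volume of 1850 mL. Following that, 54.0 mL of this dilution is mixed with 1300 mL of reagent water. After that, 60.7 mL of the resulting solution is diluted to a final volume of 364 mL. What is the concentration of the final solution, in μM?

Overall dilution factor = 20 × 3 × 2.998 × 25.07 × 5.997 = 2.71 × 10⁴.
141 mM / 2.71 × 10⁴ = 5.21 × 10⁻³ mM = 5.21 μM.

5.21 μM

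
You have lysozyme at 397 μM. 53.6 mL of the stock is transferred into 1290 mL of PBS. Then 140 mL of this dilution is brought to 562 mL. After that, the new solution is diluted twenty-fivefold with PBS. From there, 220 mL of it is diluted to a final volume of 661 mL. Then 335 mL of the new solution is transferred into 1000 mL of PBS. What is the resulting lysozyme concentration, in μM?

Overall dilution factor = 25.07 × 4.014 × 25 × 3.005 × 3.985 = 3.01 × 10⁴.
397 μM / 3.01 × 10⁴ = 0.0132 μM.

0.0132 μM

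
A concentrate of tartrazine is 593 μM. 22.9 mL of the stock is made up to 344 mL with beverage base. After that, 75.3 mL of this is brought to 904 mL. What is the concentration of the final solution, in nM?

Overall dilution factor = 15.02 × 12.01 = 180.
593 μM / 180 = 3.29 μM = 3290 nM.

3290 nM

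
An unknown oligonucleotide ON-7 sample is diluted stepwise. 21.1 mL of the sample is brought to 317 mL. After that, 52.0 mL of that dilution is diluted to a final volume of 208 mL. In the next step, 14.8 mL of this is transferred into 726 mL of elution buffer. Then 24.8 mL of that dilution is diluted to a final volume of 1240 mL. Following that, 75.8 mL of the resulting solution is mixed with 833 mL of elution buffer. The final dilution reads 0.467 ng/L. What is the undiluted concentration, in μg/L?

Overall dilution factor = 15.02 × 4 × 50.05 × 50 × 11.99 = 1.80 × 10⁶.
Original = 0.467 ng/L × 1.80 × 10⁶ = 8.42 × 10⁵ ng/L = 842 μg/L.

842 μg/L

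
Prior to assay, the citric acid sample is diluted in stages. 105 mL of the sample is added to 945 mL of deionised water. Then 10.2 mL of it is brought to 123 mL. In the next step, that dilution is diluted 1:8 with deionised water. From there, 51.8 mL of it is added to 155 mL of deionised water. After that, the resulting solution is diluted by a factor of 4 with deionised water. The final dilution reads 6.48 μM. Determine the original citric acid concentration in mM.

Overall dilution factor = 10 × 12.06 × 8 × 3.992 × 4 = 1.54 × 10⁴.
Original = 6.48 μM × 1.54 × 10⁴ = 9.98 × 10⁴ μM = 99.8 mM.

99.8 mM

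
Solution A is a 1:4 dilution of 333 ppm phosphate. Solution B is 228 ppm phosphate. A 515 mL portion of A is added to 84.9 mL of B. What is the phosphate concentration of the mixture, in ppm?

104 ppm

C_A = 333 ppm / 4 = 83.2 ppm.
C_mix = (C_A·V_A + C_B·V_B)/(V_A + V_B) = (83.2×515 + 228×84.9) / 599.9 = 104 ppm.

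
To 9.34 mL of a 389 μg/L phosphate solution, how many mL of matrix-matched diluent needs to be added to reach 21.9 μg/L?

V₂ = C₁V₁/C₂ = 389 × 9.34 / 21.9 = 166 mL.
Diluent to add = V₂ − V₁ = 166 − 9.34 = 157 mL.

157 mL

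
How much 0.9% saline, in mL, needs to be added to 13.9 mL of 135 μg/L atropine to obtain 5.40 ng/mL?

5.40 ng/mL = 5.40 μg/L.
V₂ = C₁V₁/C₂ = 135 × 13.9 / 5.40 = 348 mL.
Diluent to add = V₂ − V₁ = 348 − 13.9 = 334 mL.

334 mL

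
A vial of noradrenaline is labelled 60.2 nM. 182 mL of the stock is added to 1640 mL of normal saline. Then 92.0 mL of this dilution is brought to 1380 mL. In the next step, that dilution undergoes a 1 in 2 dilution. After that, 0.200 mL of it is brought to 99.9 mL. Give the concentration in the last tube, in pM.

0.401 pM

Overall dilution factor = 10.01 × 15 × 2 × 499.5 = 1.50 × 10⁵.
60.2 nM / 1.50 × 10⁵ = 4.01 × 10⁻⁴ nM = 0.401 pM.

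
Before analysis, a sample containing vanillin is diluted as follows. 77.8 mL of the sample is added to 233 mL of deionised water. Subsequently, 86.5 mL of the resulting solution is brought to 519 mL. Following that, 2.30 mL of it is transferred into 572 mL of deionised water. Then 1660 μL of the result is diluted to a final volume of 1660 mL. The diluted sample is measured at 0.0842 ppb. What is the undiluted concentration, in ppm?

504 ppm

Overall dilution factor = 3.995 × 6 × 249.7 × 1000 = 5.98 × 10⁶.
Original = 0.0842 ppb × 5.98 × 10⁶ = 5.04 × 10⁵ ppb = 504 ppm.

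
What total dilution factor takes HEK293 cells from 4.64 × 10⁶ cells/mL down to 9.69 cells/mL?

Factor = C₀/C_target = 4.64 × 10⁶ cells/mL / 9.69 cells/mL = 4.79 × 10⁵.

4.79 × 10⁵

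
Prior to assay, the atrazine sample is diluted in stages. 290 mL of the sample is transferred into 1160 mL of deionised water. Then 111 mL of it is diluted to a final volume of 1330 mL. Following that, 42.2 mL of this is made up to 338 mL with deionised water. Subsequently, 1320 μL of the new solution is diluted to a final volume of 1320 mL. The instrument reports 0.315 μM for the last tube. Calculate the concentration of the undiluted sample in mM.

151 mM

Overall dilution factor = 5 × 11.98 × 8.009 × 1000 = 4.80 × 10⁵.
Original = 0.315 μM × 4.80 × 10⁵ = 1.51 × 10⁵ μM = 151 mM.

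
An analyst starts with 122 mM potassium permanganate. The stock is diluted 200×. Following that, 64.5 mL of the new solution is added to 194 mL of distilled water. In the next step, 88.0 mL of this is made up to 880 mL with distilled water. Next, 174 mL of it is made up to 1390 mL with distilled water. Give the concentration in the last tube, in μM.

1.91 μM

Overall dilution factor = 200 × 4.008 × 10 × 7.989 = 6.40 × 10⁴.
122 mM / 6.40 × 10⁴ = 1.91 × 10⁻³ mM = 1.91 μM.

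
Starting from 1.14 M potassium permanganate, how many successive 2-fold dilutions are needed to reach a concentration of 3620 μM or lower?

Need 2ⁿ ≥ 315, so n ≥ log(315)/log(2) = 8.30.
Minimum whole steps: n = 9.

9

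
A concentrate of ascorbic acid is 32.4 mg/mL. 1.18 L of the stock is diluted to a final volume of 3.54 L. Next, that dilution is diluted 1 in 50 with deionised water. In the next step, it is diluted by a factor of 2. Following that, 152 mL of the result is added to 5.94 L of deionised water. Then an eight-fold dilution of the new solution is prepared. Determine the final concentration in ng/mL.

Overall dilution factor = 3 × 50 × 2 × 40.08 × 8 = 9.62 × 10⁴.
32.4 mg/mL / 9.62 × 10⁴ = 3.37 × 10⁻⁴ mg/mL = 337 ng/mL.

337 ng/mL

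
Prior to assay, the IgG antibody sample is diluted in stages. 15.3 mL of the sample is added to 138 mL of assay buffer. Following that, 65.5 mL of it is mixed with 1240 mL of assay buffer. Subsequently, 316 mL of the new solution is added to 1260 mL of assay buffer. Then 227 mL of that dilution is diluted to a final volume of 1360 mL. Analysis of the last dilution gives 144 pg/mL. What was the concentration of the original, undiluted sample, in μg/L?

859 μg/L

Overall dilution factor = 10.02 × 19.93 × 4.987 × 5.991 = 5967.
Original = 144 pg/mL × 5967 = 8.59 × 10⁵ pg/mL = 859 μg/L.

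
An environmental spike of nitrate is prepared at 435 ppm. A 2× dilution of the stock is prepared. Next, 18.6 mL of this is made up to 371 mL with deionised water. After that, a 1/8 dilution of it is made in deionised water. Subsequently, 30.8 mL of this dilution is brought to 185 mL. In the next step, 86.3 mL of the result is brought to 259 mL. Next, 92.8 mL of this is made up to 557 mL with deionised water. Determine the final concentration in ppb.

Overall dilution factor = 2 × 19.95 × 8 × 6.006 × 3.001 × 6.002 = 3.45 × 10⁴.
435 ppm / 3.45 × 10⁴ = 0.0126 ppm = 12.6 ppb.

12.6 ppb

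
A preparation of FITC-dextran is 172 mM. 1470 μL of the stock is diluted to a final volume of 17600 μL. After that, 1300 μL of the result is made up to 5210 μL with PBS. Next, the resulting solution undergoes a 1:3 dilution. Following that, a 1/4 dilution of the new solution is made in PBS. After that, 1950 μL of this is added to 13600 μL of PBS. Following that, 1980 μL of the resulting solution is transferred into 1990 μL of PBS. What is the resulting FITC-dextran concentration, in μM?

Overall dilution factor = 11.97 × 4.008 × 3 × 4 × 7.974 × 2.005 = 9206.
172 mM / 9206 = 0.0187 mM = 18.7 μM.

18.7 μM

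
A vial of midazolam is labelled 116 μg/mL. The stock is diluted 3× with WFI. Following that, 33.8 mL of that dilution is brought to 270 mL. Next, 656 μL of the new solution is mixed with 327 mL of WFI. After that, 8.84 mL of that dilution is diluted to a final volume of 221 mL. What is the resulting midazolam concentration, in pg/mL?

Overall dilution factor = 3 × 7.988 × 499.5 × 25 = 2.99 × 10⁵.
116 μg/mL / 2.99 × 10⁵ = 3.88 × 10⁻⁴ μg/mL = 388 pg/mL.

388 pg/mL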